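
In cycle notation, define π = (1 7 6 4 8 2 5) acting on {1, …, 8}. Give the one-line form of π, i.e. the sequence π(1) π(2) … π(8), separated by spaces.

Image by image: 1→7, 2→5, 3→3, 4→8, 5→1, 6→4, 7→6, 8→2.
Listing these in domain order gives 7 5 3 8 1 4 6 2.

7 5 3 8 1 4 6 2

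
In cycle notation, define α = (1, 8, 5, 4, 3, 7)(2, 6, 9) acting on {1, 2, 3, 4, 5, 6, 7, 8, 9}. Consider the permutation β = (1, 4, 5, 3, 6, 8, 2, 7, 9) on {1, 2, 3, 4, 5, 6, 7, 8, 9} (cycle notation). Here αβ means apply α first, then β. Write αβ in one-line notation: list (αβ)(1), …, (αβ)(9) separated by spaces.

(αβ)(x) = β(α(x)). Computing each image: β(α(1)) = β(8) = 2, β(α(2)) = β(6) = 8, β(α(3)) = β(7) = 9, β(α(4)) = β(3) = 6, β(α(5)) = β(4) = 5, β(α(6)) = β(9) = 1, β(α(7)) = β(1) = 4, β(α(8)) = β(5) = 3, β(α(9)) = β(2) = 7.
Hence αβ = [2 8 9 6 5 1 4 3 7].

2 8 9 6 5 1 4 3 7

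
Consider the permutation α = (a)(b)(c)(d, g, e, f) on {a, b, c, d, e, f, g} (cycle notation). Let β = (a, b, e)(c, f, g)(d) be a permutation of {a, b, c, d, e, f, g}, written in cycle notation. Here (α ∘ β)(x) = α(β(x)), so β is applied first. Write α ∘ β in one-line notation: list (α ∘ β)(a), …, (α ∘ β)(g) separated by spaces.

(α ∘ β)(x) = α(β(x)). Computing each image: α(β(a)) = α(b) = b, α(β(b)) = α(e) = f, α(β(c)) = α(f) = d, α(β(d)) = α(d) = g, α(β(e)) = α(a) = a, α(β(f)) = α(g) = e, α(β(g)) = α(c) = c.
Hence α ∘ β = [b f d g a e c].

b f d g a e c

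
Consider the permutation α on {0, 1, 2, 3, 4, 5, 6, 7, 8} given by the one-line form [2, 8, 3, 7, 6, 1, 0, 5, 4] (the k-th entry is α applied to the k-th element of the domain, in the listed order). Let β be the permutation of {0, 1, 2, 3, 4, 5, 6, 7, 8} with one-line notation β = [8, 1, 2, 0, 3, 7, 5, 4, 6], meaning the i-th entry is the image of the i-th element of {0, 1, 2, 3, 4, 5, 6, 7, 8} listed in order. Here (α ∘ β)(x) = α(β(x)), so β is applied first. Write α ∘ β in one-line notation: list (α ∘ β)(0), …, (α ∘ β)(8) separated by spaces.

4 8 3 2 7 5 1 6 0

Chase each element through β then α: 0 → 8 → 4; 1 → 1 → 8; 2 → 2 → 3; 3 → 0 → 2; 4 → 3 → 7; 5 → 7 → 5; 6 → 5 → 1; 7 → 4 → 6; 8 → 6 → 0.
So α ∘ β in one-line form is 4 8 3 2 7 5 1 6 0.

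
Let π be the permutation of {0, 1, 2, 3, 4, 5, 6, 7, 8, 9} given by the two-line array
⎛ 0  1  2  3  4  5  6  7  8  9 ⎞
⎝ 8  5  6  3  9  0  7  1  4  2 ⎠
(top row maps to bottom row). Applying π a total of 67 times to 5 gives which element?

Tracing 5 → 0 → … returns to 5 after 9 steps, so 5 lies in a 9-cycle (0 8 4 9 2 6 7 1 5).
On a 9-cycle, π^9 is the identity, so π^67 = π^4 there (67 ≡ 4 mod 9).
Advancing 4 steps from 5: 5 → 0 → 8 → 4 → 9.

9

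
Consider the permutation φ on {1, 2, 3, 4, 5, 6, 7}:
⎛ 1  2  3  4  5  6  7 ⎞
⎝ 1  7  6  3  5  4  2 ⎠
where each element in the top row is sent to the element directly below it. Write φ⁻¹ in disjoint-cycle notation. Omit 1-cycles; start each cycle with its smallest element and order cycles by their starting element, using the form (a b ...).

(2 7)(3 4 6)

First write φ in disjoint cycles: (2 7)(3 6 4).
Reversing each cycle (and rotating so the smallest element leads) gives φ⁻¹ = (2 7)(3 4 6).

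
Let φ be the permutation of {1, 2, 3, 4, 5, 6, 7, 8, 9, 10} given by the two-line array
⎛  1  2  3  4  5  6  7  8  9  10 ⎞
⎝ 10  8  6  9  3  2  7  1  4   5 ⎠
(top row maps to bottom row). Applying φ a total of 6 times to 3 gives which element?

5

Tracing 3 → 6 → … returns to 3 after 7 steps, so 3 lies in a 7-cycle (1, 10, 5, 3, 6, 2, 8).
Stepping 6 places around the cycle: 3 → 6 → 2 → 8 → 1 → 10 → 5.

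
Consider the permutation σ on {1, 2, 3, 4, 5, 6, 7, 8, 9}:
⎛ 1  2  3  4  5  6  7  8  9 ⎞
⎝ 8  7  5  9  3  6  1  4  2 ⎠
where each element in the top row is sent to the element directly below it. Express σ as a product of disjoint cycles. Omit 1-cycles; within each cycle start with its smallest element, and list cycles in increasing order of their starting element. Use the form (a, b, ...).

Start at 1 and follow images: 1 → 8 → 4 → 9 → 2 → 7 → 1, giving the cycle (1, 8, 4, 9, 2, 7).
Continuing from each remaining unvisited element yields (1, 8, 4, 9, 2, 7)(3, 5).

(1, 8, 4, 9, 2, 7)(3, 5)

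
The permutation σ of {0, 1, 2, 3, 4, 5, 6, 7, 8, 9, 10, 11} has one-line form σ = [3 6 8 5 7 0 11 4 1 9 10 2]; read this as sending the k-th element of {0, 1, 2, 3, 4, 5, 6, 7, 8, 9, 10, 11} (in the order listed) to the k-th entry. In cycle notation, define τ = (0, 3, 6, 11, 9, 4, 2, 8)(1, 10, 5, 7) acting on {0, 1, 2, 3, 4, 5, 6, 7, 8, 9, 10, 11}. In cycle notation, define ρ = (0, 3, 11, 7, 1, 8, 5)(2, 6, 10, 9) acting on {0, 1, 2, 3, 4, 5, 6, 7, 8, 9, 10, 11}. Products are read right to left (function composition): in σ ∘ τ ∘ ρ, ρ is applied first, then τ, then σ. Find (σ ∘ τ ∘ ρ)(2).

Apply the permutations in order: ρ(2) = 6, then τ(6) = 11, then σ(11) = 2. So (σ ∘ τ ∘ ρ)(2) = 2.

2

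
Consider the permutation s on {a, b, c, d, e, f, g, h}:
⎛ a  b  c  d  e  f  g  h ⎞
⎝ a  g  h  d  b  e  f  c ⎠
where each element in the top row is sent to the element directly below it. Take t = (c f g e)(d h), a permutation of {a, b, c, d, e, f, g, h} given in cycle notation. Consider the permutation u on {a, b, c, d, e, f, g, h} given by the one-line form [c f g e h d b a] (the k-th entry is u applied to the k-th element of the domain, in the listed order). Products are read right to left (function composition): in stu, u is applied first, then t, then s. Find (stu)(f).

Chase f: u(f) = d; t(d) = h; s(h) = c. Hence (stu)(f) = c.

c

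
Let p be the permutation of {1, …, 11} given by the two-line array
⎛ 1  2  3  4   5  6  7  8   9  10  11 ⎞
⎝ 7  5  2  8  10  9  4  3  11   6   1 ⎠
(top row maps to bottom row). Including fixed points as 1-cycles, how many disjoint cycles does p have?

The cycle decomposition is (1, 7, 4, 8, 3, 2, 5, 10, 6, 9, 11), which has 1 cycle (counting 1-cycles).

1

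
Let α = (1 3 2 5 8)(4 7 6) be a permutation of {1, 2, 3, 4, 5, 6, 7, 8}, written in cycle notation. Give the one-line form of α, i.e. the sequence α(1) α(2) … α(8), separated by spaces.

3 5 2 7 8 4 6 1

Each element maps to the next entry in its cycle (wrapping to the front): 1→3, 2→5, 3→2, 4→7, 5→8, 6→4, 7→6, 8→1.
So the one-line form is 3 5 2 7 8 4 6 1.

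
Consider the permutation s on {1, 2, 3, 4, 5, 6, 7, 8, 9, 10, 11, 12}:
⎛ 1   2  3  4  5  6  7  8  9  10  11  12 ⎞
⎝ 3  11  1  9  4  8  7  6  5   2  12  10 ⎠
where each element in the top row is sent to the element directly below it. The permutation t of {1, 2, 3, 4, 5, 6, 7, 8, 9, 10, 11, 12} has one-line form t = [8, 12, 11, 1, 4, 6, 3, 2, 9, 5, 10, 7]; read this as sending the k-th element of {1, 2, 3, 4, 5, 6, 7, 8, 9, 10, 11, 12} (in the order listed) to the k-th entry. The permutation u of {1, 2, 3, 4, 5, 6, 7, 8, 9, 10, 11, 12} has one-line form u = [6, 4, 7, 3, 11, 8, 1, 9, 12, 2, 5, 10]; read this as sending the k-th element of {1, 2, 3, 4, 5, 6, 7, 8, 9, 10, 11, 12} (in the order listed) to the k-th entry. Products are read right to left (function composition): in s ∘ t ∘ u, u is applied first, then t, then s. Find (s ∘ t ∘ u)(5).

2

Chase 5: u(5) = 11; t(11) = 10; s(10) = 2. Hence (s ∘ t ∘ u)(5) = 2.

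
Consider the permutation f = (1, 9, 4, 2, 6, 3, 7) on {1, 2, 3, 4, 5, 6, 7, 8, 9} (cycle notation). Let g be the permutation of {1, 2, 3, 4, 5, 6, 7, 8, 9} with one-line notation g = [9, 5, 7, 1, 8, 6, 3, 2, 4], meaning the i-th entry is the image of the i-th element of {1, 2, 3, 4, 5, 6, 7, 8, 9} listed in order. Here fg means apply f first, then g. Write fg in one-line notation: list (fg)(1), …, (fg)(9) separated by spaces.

4 6 3 5 8 7 9 2 1

Chase each element through f then g: 1 → 9 → 4; 2 → 6 → 6; 3 → 7 → 3; 4 → 2 → 5; 5 → 5 → 8; 6 → 3 → 7; 7 → 1 → 9; 8 → 8 → 2; 9 → 4 → 1.
So fg in one-line form is 4 6 3 5 8 7 9 2 1.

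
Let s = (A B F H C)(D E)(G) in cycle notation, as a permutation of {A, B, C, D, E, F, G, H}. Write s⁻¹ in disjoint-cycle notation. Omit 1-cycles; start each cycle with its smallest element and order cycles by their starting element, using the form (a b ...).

The inverse reverses each cycle.
After reversing and putting each cycle's least element first, s⁻¹ = (A C H F B)(D E).

(A C H F B)(D E)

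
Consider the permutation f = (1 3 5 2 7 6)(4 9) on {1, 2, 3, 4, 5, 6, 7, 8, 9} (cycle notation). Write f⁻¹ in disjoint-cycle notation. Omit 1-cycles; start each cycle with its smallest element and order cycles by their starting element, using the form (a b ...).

(1 6 7 2 5 3)(4 9)

The inverse reverses each cycle.
Reversing each cycle of f and rotating so the smallest element leads gives (1 6 7 2 5 3)(4 9).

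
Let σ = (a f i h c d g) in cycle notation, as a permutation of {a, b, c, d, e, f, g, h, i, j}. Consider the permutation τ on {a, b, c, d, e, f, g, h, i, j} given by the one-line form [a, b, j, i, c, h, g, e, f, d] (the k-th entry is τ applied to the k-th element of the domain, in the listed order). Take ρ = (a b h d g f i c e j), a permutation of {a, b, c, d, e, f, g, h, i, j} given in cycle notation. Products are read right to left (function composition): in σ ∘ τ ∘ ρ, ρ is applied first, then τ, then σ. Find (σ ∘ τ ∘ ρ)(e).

g

(σ ∘ τ ∘ ρ)(e) = σ(τ(ρ(e))). ρ(e) = j, then τ(j) = d, then σ(d) = g, so the result is g.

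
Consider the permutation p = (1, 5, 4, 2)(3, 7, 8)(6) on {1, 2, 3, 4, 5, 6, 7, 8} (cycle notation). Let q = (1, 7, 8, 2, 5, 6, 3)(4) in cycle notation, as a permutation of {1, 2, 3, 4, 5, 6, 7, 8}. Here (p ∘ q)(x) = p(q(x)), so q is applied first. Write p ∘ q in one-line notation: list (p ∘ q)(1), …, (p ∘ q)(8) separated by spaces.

For each element, apply q then p: 1 → 7 → 8; 2 → 5 → 4; 3 → 1 → 5; 4 → 4 → 2; 5 → 6 → 6; 6 → 3 → 7; 7 → 8 → 3; 8 → 2 → 1.
Collecting the images, p ∘ q = [8 4 5 2 6 7 3 1].

8 4 5 2 6 7 3 1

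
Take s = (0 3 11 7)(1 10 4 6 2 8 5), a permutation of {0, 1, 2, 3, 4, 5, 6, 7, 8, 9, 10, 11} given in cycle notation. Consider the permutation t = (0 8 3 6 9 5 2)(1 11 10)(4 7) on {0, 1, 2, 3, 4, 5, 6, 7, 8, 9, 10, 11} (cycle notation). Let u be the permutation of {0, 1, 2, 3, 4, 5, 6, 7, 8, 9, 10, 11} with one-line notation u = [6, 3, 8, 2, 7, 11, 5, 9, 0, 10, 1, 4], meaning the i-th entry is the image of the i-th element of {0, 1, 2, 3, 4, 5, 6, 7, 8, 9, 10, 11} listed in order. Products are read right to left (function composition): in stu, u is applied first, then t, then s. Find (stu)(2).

11

(stu)(2) = s(t(u(2))). u(2) = 8, then t(8) = 3, then s(3) = 11, so the result is 11.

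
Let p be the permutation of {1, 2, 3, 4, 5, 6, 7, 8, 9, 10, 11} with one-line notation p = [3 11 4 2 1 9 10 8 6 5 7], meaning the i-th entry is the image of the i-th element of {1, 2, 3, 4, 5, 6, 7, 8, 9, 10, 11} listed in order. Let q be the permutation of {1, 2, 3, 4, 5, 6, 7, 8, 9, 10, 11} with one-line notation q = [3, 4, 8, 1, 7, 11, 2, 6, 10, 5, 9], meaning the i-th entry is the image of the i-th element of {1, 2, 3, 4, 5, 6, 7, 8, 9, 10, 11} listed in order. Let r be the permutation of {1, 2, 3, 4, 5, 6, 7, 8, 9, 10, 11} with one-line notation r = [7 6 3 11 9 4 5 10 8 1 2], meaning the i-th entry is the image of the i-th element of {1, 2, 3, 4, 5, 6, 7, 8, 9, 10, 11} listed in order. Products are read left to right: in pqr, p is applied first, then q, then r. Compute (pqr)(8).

(pqr)(8) = r(q(p(8))). p(8) = 8, then q(8) = 6, then r(6) = 4, so the result is 4.

4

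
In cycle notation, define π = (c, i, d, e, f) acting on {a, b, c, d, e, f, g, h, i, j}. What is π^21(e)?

e lies in the 5-cycle (c, i, d, e, f).
Powers repeat with period 5 on this cycle, and 21 mod 5 = 1, so π^21(e) = π^1(e).
Stepping 1 place around the cycle: e → f.

f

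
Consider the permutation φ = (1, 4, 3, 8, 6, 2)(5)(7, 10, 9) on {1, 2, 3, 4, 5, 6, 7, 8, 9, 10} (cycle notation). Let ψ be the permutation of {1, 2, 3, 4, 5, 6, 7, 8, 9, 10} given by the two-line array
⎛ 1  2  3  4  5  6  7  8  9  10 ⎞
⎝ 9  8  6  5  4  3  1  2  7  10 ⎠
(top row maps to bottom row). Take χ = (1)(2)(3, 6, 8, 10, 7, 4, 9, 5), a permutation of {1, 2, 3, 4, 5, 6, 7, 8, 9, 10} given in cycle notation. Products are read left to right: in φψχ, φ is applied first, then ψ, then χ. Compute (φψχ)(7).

Apply the permutations in order: φ(7) = 10, then ψ(10) = 10, then χ(10) = 7. So (φψχ)(7) = 7.

7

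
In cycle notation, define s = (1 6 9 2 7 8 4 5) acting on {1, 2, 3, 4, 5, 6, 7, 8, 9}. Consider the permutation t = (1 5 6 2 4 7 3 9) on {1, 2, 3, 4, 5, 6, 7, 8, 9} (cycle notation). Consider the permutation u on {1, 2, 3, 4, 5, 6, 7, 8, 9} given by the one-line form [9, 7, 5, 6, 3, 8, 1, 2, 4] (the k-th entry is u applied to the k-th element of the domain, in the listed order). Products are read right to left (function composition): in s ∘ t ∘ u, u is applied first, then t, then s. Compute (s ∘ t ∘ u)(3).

Apply the permutations in order: u(3) = 5, then t(5) = 6, then s(6) = 9. So (s ∘ t ∘ u)(3) = 9.

9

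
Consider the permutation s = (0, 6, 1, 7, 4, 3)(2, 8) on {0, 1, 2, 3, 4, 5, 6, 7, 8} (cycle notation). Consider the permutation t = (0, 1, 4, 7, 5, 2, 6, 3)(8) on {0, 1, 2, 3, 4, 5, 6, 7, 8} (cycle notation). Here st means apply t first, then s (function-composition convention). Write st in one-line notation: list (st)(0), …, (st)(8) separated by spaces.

For each element, apply t then s: 0 → 1 → 7; 1 → 4 → 3; 2 → 6 → 1; 3 → 0 → 6; 4 → 7 → 4; 5 → 2 → 8; 6 → 3 → 0; 7 → 5 → 5; 8 → 8 → 2.
Collecting the images, st = [7 3 1 6 4 8 0 5 2].

7 3 1 6 4 8 0 5 2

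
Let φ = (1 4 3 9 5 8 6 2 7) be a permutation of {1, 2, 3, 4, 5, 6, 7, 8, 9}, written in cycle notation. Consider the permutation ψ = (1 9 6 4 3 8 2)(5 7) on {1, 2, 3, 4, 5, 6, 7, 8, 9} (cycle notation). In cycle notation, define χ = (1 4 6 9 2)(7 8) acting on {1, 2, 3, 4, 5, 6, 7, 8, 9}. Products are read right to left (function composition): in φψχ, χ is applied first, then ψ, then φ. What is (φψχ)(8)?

8

Chase 8: χ(8) = 7; ψ(7) = 5; φ(5) = 8. Hence (φψχ)(8) = 8.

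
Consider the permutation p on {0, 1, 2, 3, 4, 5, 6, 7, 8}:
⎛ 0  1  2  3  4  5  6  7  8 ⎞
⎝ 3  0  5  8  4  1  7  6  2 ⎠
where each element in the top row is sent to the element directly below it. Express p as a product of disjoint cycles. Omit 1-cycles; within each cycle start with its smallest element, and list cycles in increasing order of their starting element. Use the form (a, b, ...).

Start at 0 and follow images: 0 → 3 → 8 → 2 → 5 → 1 → 0, giving the cycle (0, 3, 8, 2, 5, 1).
Repeating from the next unused element and collecting all non-trivial cycles gives (0, 3, 8, 2, 5, 1)(6, 7).

(0, 3, 8, 2, 5, 1)(6, 7)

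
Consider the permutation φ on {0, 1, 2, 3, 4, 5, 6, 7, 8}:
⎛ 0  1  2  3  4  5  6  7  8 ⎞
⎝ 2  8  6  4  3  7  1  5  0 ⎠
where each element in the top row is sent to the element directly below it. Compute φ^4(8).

Tracing 8 → 0 → … returns to 8 after 5 steps, so 8 lies in a 5-cycle (0, 2, 6, 1, 8).
Advancing 4 steps from 8: 8 → 0 → 2 → 6 → 1.

1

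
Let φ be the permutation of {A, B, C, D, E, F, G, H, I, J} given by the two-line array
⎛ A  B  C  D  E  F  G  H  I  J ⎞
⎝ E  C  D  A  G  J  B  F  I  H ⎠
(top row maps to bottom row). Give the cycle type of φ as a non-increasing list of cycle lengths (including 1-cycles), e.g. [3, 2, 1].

The disjoint cycles are (A, E, G, B, C, D)(F, J, H)(I), with lengths 6, 3, 1 in non-increasing order.

[6, 3, 1]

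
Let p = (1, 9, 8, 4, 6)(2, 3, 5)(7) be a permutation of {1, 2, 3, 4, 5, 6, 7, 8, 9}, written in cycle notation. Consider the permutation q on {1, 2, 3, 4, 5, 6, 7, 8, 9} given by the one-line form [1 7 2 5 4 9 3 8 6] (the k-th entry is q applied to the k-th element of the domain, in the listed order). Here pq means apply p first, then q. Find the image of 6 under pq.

1

(pq)(6) = q(p(6)). p(6) = 1, then q(1) = 1. So (pq)(6) = 1.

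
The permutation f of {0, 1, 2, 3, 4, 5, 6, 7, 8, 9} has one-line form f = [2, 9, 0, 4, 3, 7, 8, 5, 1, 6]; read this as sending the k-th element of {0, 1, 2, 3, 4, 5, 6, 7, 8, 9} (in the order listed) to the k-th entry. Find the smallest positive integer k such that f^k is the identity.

The disjoint-cycle form of f has cycle lengths 4, 2, 2, 2.
The order of f is the least common multiple of its cycle lengths: lcm(4, 2, 2, 2) = 4.

4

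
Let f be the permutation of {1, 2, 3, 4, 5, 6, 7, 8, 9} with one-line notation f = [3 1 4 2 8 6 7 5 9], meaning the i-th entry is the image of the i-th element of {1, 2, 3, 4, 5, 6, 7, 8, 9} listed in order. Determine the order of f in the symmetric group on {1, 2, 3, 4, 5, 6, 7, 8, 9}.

4

The disjoint-cycle form of f has cycle lengths 4, 2, 1, 1, 1.
The order of f is the least common multiple of its cycle lengths: lcm(4, 2) = 4.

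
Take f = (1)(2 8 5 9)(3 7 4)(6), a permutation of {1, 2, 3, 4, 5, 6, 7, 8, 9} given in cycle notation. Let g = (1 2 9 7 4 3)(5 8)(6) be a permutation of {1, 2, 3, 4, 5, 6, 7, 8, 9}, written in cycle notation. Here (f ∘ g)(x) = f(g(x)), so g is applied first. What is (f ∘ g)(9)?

g(9) = 7, then f(7) = 4; composing gives (f ∘ g)(9) = 4.

4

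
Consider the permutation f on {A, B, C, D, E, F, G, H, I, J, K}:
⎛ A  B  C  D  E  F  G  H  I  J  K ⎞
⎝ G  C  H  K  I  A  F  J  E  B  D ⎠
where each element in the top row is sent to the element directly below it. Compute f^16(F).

A

Tracing F → A → … returns to F after 3 steps, so F lies in a 3-cycle (A G F).
On a 3-cycle, f^3 is the identity, so f^16 = f^1 there (16 ≡ 1 mod 3).
Stepping 1 place around the cycle: F → A.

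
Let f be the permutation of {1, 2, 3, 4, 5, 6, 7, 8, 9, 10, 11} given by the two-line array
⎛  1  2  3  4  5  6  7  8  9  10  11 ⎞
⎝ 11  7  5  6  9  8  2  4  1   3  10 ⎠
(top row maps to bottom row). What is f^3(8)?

8

Tracing 8 → 4 → … returns to 8 after 3 steps, so 8 lies in a 3-cycle (4 6 8).
Since the cycle has length 3, f^3 acts on it the same as f^0 (3 mod 3 = 0).
So f^3(8) = 8.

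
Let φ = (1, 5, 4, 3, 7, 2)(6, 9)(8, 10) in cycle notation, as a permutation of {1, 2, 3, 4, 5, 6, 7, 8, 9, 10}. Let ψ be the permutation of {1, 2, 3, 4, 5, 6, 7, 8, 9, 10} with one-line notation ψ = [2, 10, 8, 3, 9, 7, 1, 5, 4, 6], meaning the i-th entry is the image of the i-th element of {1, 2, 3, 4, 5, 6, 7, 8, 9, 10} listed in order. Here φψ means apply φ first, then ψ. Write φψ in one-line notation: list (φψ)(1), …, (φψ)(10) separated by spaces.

9 2 1 8 3 4 10 6 7 5

(φψ)(x) = ψ(φ(x)). Computing each image: ψ(φ(1)) = ψ(5) = 9, ψ(φ(2)) = ψ(1) = 2, ψ(φ(3)) = ψ(7) = 1, ψ(φ(4)) = ψ(3) = 8, ψ(φ(5)) = ψ(4) = 3, ψ(φ(6)) = ψ(9) = 4, ψ(φ(7)) = ψ(2) = 10, ψ(φ(8)) = ψ(10) = 6, ψ(φ(9)) = ψ(6) = 7, ψ(φ(10)) = ψ(8) = 5.
Hence φψ = [9 2 1 8 3 4 10 6 7 5].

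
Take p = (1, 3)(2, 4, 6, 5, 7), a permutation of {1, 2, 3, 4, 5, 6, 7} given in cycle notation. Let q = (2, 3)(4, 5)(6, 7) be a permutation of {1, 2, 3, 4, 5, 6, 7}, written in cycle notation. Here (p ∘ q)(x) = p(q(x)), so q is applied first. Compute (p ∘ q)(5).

6

(p ∘ q)(5) = p(q(5)). q(5) = 4, then p(4) = 6. So (p ∘ q)(5) = 6.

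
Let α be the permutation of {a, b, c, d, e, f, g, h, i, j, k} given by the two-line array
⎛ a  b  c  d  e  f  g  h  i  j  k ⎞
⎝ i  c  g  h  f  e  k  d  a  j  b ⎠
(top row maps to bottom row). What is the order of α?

The disjoint-cycle form of α has cycle lengths 4, 2, 2, 2, 1.
Since disjoint cycles commute, ord(α) = lcm(4, 2, 2, 2) = 4.

4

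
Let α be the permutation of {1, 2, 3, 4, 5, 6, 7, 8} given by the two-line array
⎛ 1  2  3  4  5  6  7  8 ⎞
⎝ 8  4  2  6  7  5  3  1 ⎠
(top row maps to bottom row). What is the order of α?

The disjoint-cycle form of α has cycle lengths 6, 2.
Since disjoint cycles commute, ord(α) = lcm(6, 2) = 6.

6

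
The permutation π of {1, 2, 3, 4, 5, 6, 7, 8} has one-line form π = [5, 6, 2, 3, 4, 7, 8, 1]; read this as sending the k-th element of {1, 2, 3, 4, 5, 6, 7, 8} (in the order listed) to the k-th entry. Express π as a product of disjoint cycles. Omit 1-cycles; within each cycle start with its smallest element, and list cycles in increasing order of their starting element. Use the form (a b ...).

(1 5 4 3 2 6 7 8)

Iterating π from 1 gives 1 → 5 → 4 → 3 → 2 → 6 → 7 → 8 → 1; that is the 8-cycle (1 5 4 3 2 6 7 8).
Repeating from the next unused element and collecting all non-trivial cycles gives (1 5 4 3 2 6 7 8).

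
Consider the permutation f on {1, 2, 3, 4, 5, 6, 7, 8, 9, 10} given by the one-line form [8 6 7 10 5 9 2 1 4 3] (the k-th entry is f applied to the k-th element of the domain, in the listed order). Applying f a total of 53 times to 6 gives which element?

3

Tracing 6 → 9 → … returns to 6 after 7 steps, so 6 lies in a 7-cycle (2, 6, 9, 4, 10, 3, 7).
Powers repeat with period 7 on this cycle, and 53 mod 7 = 4, so f^53(6) = f^4(6).
Stepping 4 places around the cycle: 6 → 9 → 4 → 10 → 3.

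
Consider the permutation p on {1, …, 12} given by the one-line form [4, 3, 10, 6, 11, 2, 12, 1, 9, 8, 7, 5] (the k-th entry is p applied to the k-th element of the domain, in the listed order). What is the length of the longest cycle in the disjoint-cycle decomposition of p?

Decomposing into disjoint cycles gives (1, 4, 6, 2, 3, 10, 8)(5, 11, 7, 12); the longest has length 7.

7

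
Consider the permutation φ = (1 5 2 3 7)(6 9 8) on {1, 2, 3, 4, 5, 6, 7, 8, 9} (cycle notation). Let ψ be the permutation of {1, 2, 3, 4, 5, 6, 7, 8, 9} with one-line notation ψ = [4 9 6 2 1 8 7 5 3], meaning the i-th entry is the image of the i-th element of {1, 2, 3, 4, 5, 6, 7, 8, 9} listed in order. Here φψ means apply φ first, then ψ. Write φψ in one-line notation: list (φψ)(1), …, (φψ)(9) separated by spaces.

(φψ)(x) = ψ(φ(x)). Computing each image: ψ(φ(1)) = ψ(5) = 1, ψ(φ(2)) = ψ(3) = 6, ψ(φ(3)) = ψ(7) = 7, ψ(φ(4)) = ψ(4) = 2, ψ(φ(5)) = ψ(2) = 9, ψ(φ(6)) = ψ(9) = 3, ψ(φ(7)) = ψ(1) = 4, ψ(φ(8)) = ψ(6) = 8, ψ(φ(9)) = ψ(8) = 5.
Hence φψ = [1 6 7 2 9 3 4 8 5].

1 6 7 2 9 3 4 8 5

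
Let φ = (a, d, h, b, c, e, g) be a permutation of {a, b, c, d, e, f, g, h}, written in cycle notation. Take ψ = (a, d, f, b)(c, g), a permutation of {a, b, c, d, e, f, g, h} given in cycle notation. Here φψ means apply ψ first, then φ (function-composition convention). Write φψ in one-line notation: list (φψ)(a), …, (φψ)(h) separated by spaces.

For each element, apply ψ then φ: a → d → h; b → a → d; c → g → a; d → f → f; e → e → g; f → b → c; g → c → e; h → h → b.
So φψ in one-line form is h d a f g c e b.

h d a f g c e b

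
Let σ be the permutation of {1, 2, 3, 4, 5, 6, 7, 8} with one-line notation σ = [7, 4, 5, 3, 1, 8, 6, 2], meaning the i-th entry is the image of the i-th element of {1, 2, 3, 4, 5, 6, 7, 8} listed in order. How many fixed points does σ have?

No element satisfies σ(x) = x, so there are 0 fixed points.

0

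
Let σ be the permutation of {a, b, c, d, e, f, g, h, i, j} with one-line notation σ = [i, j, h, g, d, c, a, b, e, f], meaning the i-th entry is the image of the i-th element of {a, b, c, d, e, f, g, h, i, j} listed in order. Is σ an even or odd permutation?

even

In disjoint-cycle form the cycle lengths are 5, 5.
A cycle is odd iff its length is even; σ has 0 even-length cycles, so sgn(σ) = (−1)^0 and σ is even.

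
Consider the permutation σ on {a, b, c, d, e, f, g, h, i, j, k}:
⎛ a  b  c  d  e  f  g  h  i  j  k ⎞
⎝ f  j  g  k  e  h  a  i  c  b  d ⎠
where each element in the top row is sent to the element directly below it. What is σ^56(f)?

Tracing f → h → … returns to f after 6 steps, so f lies in a 6-cycle (a f h i c g).
On a 6-cycle, σ^6 is the identity, so σ^56 = σ^2 there (56 ≡ 2 mod 6).
Stepping 2 places around the cycle: f → h → i.

i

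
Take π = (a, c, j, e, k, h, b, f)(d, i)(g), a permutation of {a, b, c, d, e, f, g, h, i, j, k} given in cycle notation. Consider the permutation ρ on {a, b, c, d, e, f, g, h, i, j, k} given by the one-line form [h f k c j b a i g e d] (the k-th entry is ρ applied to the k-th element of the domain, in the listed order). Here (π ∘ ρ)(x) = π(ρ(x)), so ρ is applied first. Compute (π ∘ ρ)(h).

d

ρ(h) = i, then π(i) = d; composing gives (π ∘ ρ)(h) = d.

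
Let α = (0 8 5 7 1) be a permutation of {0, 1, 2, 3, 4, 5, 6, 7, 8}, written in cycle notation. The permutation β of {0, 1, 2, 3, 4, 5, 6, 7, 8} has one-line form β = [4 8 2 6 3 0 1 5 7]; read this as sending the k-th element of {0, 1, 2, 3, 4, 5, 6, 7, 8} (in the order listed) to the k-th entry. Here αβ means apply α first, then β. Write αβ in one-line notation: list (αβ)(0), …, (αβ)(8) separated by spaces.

For each element, apply α then β: 0 → 8 → 7; 1 → 0 → 4; 2 → 2 → 2; 3 → 3 → 6; 4 → 4 → 3; 5 → 7 → 5; 6 → 6 → 1; 7 → 1 → 8; 8 → 5 → 0.
So αβ in one-line form is 7 4 2 6 3 5 1 8 0.

7 4 2 6 3 5 1 8 0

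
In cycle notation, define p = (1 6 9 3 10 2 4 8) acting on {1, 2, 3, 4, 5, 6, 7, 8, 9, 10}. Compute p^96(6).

6 lies in the 8-cycle (1 6 9 3 10 2 4 8).
On an 8-cycle, p^8 is the identity, so p^96 = p^0 there (96 ≡ 0 mod 8).
So p^96(6) = 6.

6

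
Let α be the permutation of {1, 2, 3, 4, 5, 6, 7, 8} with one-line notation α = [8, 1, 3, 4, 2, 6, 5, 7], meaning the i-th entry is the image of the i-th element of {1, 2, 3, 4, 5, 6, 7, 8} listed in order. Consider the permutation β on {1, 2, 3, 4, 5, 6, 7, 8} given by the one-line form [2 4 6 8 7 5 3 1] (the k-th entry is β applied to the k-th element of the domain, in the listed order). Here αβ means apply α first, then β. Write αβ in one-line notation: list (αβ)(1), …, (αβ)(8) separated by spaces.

1 2 6 8 4 5 7 3

(αβ)(x) = β(α(x)). Computing each image: β(α(1)) = β(8) = 1, β(α(2)) = β(1) = 2, β(α(3)) = β(3) = 6, β(α(4)) = β(4) = 8, β(α(5)) = β(2) = 4, β(α(6)) = β(6) = 5, β(α(7)) = β(5) = 7, β(α(8)) = β(7) = 3.
Hence αβ = [1 2 6 8 4 5 7 3].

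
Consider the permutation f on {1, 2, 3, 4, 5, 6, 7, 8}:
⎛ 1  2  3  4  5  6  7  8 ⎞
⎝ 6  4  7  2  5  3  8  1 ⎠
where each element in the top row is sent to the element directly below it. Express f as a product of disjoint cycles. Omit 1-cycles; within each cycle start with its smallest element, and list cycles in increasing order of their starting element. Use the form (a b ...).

(1 6 3 7 8)(2 4)

From 1: 1 → 6 → 3 → 7 → 8 → 1, closing the cycle (1 6 3 7 8).
Repeating from the next unused element and collecting all non-trivial cycles gives (1 6 3 7 8)(2 4).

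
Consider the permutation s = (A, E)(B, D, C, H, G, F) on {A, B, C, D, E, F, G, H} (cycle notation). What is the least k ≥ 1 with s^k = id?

The disjoint cycles have lengths 6, 2.
The order is lcm(6, 2) = 6.

6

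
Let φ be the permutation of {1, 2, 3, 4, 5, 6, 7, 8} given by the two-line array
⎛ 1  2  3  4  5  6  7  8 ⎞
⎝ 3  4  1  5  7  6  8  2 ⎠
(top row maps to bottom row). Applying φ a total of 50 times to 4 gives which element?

4

Tracing 4 → 5 → … returns to 4 after 5 steps, so 4 lies in a 5-cycle (2 4 5 7 8).
Since the cycle has length 5, φ^50 acts on it the same as φ^0 (50 mod 5 = 0).
So φ^50(4) = 4.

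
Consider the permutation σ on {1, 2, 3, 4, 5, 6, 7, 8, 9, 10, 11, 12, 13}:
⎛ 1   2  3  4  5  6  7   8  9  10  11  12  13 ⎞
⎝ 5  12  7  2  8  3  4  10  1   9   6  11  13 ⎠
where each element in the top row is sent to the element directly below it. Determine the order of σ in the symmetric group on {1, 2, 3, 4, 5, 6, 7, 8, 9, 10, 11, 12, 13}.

35

The disjoint-cycle form of σ has cycle lengths 7, 5, 1.
The order of σ is the least common multiple of its cycle lengths: lcm(7, 5) = 35.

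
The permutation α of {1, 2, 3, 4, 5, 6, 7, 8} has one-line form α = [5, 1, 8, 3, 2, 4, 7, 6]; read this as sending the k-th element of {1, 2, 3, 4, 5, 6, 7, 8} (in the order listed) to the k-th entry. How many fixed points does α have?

The fixed points (elements with α(x) = x) are {7}, so there is 1.

1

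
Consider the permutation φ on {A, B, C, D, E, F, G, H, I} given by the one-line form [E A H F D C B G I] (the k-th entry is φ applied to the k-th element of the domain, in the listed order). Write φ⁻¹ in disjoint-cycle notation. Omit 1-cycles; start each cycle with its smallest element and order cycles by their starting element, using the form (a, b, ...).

(A, B, G, H, C, F, D, E)

First write φ in disjoint cycles: (A, E, D, F, C, H, G, B).
The inverse reverses every cycle; in canonical form, φ⁻¹ = (A, B, G, H, C, F, D, E).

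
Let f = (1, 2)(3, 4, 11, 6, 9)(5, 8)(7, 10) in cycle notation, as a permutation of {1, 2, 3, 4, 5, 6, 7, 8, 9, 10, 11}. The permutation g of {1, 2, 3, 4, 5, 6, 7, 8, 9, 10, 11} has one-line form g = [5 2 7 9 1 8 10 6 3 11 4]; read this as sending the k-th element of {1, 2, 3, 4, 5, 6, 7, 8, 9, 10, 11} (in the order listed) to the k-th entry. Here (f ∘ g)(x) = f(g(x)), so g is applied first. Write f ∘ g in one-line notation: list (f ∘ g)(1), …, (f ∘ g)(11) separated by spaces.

8 1 10 3 2 5 7 9 4 6 11

For each element, apply g then f: 1 → 5 → 8; 2 → 2 → 1; 3 → 7 → 10; 4 → 9 → 3; 5 → 1 → 2; 6 → 8 → 5; 7 → 10 → 7; 8 → 6 → 9; 9 → 3 → 4; 10 → 11 → 6; 11 → 4 → 11.
Collecting the images, f ∘ g = [8 1 10 3 2 5 7 9 4 6 11].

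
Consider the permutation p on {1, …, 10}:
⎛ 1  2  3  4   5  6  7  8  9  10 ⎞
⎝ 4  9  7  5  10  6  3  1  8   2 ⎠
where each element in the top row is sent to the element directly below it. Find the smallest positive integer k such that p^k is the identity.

14

Decomposing into disjoint cycles gives cycle lengths 7, 2, 1.
The order of p is the least common multiple of its cycle lengths: lcm(7, 2) = 14.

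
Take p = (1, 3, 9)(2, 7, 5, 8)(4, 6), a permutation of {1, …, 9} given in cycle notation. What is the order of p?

12

The cycle type of p is (4, 3, 2).
Since disjoint cycles commute, ord(p) = lcm(4, 3, 2) = 12.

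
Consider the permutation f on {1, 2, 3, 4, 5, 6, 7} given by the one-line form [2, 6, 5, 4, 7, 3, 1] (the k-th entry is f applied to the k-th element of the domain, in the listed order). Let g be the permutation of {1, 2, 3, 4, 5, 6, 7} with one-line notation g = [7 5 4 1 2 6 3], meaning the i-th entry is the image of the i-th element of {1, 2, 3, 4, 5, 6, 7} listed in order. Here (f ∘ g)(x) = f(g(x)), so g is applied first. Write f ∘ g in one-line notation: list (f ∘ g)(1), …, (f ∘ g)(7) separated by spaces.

1 7 4 2 6 3 5

(f ∘ g)(x) = f(g(x)). Computing each image: f(g(1)) = f(7) = 1, f(g(2)) = f(5) = 7, f(g(3)) = f(4) = 4, f(g(4)) = f(1) = 2, f(g(5)) = f(2) = 6, f(g(6)) = f(6) = 3, f(g(7)) = f(3) = 5.
Hence f ∘ g = [1 7 4 2 6 3 5].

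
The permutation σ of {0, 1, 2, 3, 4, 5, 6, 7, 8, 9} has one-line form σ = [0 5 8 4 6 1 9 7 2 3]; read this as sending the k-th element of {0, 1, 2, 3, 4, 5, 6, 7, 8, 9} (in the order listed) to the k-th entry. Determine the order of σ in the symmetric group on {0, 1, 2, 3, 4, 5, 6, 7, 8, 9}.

4

Writing σ as disjoint cycles, the cycle lengths are 4, 2, 2, 1, 1.
The order of σ is the least common multiple of its cycle lengths: lcm(4, 2, 2) = 4.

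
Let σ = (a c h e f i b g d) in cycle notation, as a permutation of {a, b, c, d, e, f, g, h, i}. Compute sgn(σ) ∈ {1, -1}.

The cycle lengths are 9.
A cycle of length ℓ contributes ℓ−1 transpositions, so σ is a product of 8 transpositions — even.

1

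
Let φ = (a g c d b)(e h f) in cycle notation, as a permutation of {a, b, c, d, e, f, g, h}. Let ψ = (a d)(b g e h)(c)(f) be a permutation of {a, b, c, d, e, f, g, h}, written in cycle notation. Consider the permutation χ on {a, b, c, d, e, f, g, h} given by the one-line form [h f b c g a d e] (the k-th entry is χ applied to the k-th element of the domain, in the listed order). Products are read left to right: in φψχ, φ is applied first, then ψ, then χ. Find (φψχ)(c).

h

Apply the permutations in order: φ(c) = d, then ψ(d) = a, then χ(a) = h. So (φψχ)(c) = h.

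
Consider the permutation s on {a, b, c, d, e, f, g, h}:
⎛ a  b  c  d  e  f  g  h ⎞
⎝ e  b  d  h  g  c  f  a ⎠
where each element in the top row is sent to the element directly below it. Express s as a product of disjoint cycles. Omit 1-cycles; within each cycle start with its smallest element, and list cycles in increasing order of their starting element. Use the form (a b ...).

(a e g f c d h)

From a: a → e → g → f → c → d → h → a, closing the cycle (a e g f c d h).
Continuing from each remaining unvisited element yields (a e g f c d h).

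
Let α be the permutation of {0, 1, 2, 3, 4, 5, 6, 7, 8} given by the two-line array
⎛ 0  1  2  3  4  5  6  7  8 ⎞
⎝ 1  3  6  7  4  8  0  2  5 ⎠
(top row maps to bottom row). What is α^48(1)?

1

Tracing 1 → 3 → … returns to 1 after 6 steps, so 1 lies in a 6-cycle (0 1 3 7 2 6).
Since the cycle has length 6, α^48 acts on it the same as α^0 (48 mod 6 = 0).
So α^48(1) = 1.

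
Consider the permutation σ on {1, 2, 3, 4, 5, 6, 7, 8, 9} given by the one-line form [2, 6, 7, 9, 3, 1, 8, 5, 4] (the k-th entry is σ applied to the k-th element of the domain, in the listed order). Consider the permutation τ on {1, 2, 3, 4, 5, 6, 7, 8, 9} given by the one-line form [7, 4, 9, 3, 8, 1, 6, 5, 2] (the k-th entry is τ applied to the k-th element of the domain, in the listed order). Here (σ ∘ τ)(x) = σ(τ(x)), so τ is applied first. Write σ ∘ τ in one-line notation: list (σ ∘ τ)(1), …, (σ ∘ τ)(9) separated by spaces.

(σ ∘ τ)(x) = σ(τ(x)). Computing each image: σ(τ(1)) = σ(7) = 8, σ(τ(2)) = σ(4) = 9, σ(τ(3)) = σ(9) = 4, σ(τ(4)) = σ(3) = 7, σ(τ(5)) = σ(8) = 5, σ(τ(6)) = σ(1) = 2, σ(τ(7)) = σ(6) = 1, σ(τ(8)) = σ(5) = 3, σ(τ(9)) = σ(2) = 6.
Hence σ ∘ τ = [8 9 4 7 5 2 1 3 6].

8 9 4 7 5 2 1 3 6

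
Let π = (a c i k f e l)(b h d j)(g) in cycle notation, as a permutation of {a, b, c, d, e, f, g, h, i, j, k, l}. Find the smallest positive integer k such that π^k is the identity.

The cycle type of π is (7, 4, 1).
The order is lcm(7, 4) = 28.

28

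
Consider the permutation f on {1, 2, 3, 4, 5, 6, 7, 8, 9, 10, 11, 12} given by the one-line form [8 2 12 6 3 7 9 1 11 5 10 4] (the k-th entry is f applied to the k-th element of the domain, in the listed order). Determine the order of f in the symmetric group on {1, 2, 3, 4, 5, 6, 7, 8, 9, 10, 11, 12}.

Decomposing into disjoint cycles gives cycle lengths 9, 2, 1.
The order of f is the least common multiple of its cycle lengths: lcm(9, 2) = 18.

18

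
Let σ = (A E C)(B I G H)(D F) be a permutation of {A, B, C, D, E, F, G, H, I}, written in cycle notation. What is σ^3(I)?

I lies in the 4-cycle (B I G H).
Stepping 3 places around the cycle: I → G → H → B.

B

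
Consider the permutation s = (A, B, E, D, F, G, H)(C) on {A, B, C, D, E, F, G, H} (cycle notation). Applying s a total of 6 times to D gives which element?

D lies in the 7-cycle (A, B, E, D, F, G, H).
Advancing 6 steps from D: D → F → G → H → A → B → E.

E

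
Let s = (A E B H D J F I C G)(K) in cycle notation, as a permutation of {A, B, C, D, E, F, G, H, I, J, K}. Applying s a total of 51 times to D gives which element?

D lies in the 10-cycle (A E B H D J F I C G).
Powers repeat with period 10 on this cycle, and 51 mod 10 = 1, so s^51(D) = s^1(D).
Stepping 1 place around the cycle: D → J.

J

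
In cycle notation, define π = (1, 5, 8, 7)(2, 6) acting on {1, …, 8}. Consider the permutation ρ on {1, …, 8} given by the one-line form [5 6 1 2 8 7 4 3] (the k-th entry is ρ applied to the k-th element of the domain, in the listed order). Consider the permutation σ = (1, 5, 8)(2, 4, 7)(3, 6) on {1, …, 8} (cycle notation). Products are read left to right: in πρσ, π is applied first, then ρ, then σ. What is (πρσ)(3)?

5

(πρσ)(3) = σ(ρ(π(3))). π(3) = 3, then ρ(3) = 1, then σ(1) = 5, so the result is 5.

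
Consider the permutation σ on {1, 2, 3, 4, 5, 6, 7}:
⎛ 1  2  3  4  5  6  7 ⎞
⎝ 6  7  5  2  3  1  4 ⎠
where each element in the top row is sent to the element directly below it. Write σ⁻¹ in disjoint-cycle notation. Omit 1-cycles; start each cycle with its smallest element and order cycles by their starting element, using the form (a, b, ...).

The cycle decomposition of σ is (1, 6)(2, 7, 4)(3, 5).
Reversing each cycle (and rotating so the smallest element leads) gives σ⁻¹ = (1, 6)(2, 4, 7)(3, 5).

(1, 6)(2, 4, 7)(3, 5)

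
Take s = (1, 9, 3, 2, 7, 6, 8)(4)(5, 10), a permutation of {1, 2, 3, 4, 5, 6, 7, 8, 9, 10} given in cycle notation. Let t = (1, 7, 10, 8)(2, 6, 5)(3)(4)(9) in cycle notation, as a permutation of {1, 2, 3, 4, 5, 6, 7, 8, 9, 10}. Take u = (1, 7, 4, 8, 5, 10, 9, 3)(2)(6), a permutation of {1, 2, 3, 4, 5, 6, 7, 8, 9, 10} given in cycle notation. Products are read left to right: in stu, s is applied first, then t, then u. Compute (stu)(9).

(stu)(9) = u(t(s(9))). s(9) = 3, then t(3) = 3, then u(3) = 1, so the result is 1.

1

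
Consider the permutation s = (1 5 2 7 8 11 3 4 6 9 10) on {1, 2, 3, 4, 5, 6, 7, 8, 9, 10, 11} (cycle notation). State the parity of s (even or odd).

The cycle lengths are 11.
A cycle is odd iff its length is even; s has 0 even-length cycles, so sgn(s) = (−1)^0 and s is even.

even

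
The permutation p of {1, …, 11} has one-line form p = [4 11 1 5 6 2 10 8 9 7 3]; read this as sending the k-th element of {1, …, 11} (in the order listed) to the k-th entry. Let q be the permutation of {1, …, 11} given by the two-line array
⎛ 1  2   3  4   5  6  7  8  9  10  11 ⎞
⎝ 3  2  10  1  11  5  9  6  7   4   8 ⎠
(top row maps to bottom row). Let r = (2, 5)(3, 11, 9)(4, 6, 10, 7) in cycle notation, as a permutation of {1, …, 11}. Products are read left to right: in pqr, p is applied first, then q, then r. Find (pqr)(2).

8

Apply the permutations in order: p(2) = 11, then q(11) = 8, then r(8) = 8. So (pqr)(2) = 8.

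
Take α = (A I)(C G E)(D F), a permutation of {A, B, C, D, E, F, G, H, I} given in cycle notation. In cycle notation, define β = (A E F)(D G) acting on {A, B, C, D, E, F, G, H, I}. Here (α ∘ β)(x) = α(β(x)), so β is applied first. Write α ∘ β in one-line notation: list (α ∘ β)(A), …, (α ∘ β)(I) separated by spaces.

C B G E D I F H A

(α ∘ β)(x) = α(β(x)). Computing each image: α(β(A)) = α(E) = C, α(β(B)) = α(B) = B, α(β(C)) = α(C) = G, α(β(D)) = α(G) = E, α(β(E)) = α(F) = D, α(β(F)) = α(A) = I, α(β(G)) = α(D) = F, α(β(H)) = α(H) = H, α(β(I)) = α(I) = A.
Hence α ∘ β = [C B G E D I F H A].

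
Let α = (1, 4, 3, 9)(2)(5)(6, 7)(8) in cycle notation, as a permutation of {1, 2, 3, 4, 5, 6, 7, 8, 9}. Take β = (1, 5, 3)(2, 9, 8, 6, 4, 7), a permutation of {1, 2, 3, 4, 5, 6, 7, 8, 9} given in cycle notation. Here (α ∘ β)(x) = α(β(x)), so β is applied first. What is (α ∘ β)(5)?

9

β(5) = 3, then α(3) = 9; composing gives (α ∘ β)(5) = 9.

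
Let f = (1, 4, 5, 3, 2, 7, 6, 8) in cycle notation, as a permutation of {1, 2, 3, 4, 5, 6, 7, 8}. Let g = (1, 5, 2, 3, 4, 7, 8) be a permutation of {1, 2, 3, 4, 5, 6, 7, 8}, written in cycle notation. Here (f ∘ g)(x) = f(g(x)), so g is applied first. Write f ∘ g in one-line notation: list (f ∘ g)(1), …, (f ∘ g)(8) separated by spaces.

3 2 5 6 7 8 1 4

(f ∘ g)(x) = f(g(x)). Computing each image: f(g(1)) = f(5) = 3, f(g(2)) = f(3) = 2, f(g(3)) = f(4) = 5, f(g(4)) = f(7) = 6, f(g(5)) = f(2) = 7, f(g(6)) = f(6) = 8, f(g(7)) = f(8) = 1, f(g(8)) = f(1) = 4.
Hence f ∘ g = [3 2 5 6 7 8 1 4].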